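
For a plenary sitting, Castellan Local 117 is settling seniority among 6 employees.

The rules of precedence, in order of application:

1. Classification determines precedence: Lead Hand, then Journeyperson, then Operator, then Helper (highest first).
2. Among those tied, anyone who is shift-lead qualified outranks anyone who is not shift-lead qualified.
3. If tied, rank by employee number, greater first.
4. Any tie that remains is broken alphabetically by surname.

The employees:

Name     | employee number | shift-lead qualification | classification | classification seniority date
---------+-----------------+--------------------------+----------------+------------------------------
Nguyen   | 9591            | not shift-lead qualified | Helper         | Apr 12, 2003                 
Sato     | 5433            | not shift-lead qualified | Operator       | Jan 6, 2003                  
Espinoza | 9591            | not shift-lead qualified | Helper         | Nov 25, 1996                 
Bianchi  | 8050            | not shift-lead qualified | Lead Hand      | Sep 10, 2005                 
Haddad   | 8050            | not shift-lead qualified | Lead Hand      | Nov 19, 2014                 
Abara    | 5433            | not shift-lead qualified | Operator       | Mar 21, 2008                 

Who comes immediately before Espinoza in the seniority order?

By classification: Bianchi and Haddad (Lead Hand); then Abara and Sato (Operator); then Espinoza and Nguyen (Helper).
Bianchi and Haddad are each not shift-lead qualified, so the next rule applies.
Bianchi and Haddad both have employee number 8050, so the next rule applies.
Among Bianchi and Haddad, alphabetically by surname: Bianchi before Haddad.
Abara and Sato are each not shift-lead qualified, so the next rule applies.
Abara and Sato both have employee number 5433, so the next rule applies.
Among Abara and Sato, alphabetically by surname: Abara before Sato.
Espinoza and Nguyen are each not shift-lead qualified, so the next rule applies.
Espinoza and Nguyen both have employee number 9591, so the next rule applies.
Among Espinoza and Nguyen, alphabetically by surname: Espinoza before Nguyen.
Order: Bianchi, Haddad, Abara, Sato, Espinoza, Nguyen.

Sato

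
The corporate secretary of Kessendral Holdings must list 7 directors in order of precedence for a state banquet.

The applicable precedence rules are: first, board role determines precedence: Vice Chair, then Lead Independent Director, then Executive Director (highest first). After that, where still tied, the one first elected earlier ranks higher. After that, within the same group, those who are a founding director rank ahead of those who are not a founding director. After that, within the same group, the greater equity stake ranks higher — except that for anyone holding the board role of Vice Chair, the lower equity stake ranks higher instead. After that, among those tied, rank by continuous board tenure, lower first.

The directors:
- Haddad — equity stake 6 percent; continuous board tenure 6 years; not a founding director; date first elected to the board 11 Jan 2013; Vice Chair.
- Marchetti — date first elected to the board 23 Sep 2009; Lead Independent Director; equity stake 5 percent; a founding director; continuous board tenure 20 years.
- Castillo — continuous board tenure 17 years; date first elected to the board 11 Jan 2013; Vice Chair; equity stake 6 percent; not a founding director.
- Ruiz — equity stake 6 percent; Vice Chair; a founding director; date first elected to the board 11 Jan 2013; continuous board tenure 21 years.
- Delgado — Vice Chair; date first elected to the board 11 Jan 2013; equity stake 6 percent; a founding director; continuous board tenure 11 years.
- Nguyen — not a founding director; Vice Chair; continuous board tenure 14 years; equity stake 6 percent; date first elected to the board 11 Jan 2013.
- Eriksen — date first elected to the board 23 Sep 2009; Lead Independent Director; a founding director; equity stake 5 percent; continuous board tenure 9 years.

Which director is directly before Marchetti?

Eriksen

By board role: Delgado, Ruiz, Haddad, Nguyen and Castillo (Vice Chair); then Eriksen and Marchetti (Lead Independent Director).
Delgado, Ruiz, Haddad, Nguyen and Castillo all have date first elected to the board 11 Jan 2013, so the next rule applies.
Among Delgado, Ruiz, Haddad, Nguyen and Castillo, a founding director before not a founding director: Delgado and Ruiz (a founding director) before Haddad, Nguyen and Castillo (not a founding director).
Delgado and Ruiz both have equity stake 6 percent, so the next rule applies.
Among Delgado and Ruiz, by continuous board tenure (lower first): Delgado (11 years) before Ruiz (21 years).
Haddad, Nguyen and Castillo all have equity stake 6 percent, so the next rule applies.
Among Haddad, Nguyen and Castillo, by continuous board tenure (lower first): Haddad (6 years) before Nguyen (14 years) before Castillo (17 years).
Eriksen and Marchetti both have date first elected to the board 23 Sep 2009, so the next rule applies.
Eriksen and Marchetti are each a founding director, so the next rule applies.
Eriksen and Marchetti both have equity stake 5 percent, so the next rule applies.
Among Eriksen and Marchetti, by continuous board tenure (lower first): Eriksen (9 years) before Marchetti (20 years).
Order: Delgado, Ruiz, Haddad, Nguyen, Castillo, Eriksen, Marchetti.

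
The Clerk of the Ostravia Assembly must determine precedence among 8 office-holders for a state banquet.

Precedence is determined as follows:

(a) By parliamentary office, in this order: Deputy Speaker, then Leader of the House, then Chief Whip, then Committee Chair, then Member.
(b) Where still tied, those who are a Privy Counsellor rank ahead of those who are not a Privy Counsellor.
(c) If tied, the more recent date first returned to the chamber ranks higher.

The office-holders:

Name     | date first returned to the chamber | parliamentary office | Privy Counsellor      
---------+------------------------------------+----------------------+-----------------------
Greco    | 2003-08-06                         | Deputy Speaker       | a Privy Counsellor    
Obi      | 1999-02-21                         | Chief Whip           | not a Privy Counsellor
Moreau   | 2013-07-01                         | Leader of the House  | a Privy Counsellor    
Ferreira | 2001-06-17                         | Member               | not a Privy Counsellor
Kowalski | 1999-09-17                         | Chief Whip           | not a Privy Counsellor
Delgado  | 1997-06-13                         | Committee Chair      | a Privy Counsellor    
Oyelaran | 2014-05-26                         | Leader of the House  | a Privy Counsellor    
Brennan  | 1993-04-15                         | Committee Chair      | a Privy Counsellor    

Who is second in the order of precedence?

Oyelaran

By parliamentary office: Greco (Deputy Speaker); then Oyelaran and Moreau (Leader of the House); then Kowalski and Obi (Chief Whip); then Delgado and Brennan (Committee Chair); then Ferreira (Member).
Oyelaran and Moreau are each a Privy Counsellor, so the next rule applies.
Among Oyelaran and Moreau, by date first returned to the chamber (later first): Oyelaran (2014-05-26) before Moreau (2013-07-01).
Kowalski and Obi are each not a Privy Counsellor, so the next rule applies.
Among Kowalski and Obi, by date first returned to the chamber (later first): Kowalski (1999-09-17) before Obi (1999-02-21).
Delgado and Brennan are each a Privy Counsellor, so the next rule applies.
Among Delgado and Brennan, by date first returned to the chamber (later first): Delgado (1997-06-13) before Brennan (1993-04-15).
Order: Greco, Oyelaran, Moreau, Kowalski, Obi, Delgado, Brennan, Ferreira.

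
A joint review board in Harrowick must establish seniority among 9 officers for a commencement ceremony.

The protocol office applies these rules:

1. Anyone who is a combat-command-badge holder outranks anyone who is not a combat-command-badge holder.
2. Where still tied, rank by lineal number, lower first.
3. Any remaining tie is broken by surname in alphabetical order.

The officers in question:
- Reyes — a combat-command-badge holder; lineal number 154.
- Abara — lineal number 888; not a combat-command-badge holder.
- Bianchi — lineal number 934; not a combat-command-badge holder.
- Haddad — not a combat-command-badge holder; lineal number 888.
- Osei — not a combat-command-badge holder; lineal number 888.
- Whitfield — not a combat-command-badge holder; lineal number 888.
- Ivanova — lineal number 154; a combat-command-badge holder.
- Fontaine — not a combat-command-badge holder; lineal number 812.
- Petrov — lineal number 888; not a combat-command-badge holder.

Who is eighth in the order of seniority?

Whitfield

By the first rule: Ivanova and Reyes (both a combat-command-badge holder); then Fontaine, Abara, Haddad, Osei, Petrov, Whitfield and Bianchi (each not a combat-command-badge holder).
Ivanova and Reyes both have lineal number 154, so the next rule applies.
Among Ivanova and Reyes, alphabetically by surname: Ivanova before Reyes.
Among Fontaine, Abara, Haddad, Osei, Petrov, Whitfield and Bianchi, by lineal number (lower first): Fontaine (812) before Abara, Haddad, Osei, Petrov and Whitfield (888) before Bianchi (934).
Among Abara, Haddad, Osei, Petrov and Whitfield, alphabetically by surname: Abara before Haddad before Osei before Petrov before Whitfield.
Order: Ivanova, Reyes, Fontaine, Abara, Haddad, Osei, Petrov, Whitfield, Bianchi.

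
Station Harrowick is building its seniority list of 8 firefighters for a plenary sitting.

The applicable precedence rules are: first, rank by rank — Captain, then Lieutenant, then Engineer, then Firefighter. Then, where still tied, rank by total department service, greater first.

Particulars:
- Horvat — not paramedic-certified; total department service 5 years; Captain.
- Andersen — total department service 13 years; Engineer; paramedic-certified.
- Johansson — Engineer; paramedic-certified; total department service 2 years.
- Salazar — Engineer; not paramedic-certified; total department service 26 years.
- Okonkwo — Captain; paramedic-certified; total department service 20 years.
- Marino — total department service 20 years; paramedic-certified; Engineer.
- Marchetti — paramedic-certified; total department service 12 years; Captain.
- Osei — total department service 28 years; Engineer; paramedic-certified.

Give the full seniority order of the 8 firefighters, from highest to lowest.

Okonkwo, Marchetti, Horvat, Osei, Salazar, Marino, Andersen, Johansson

By rank: Okonkwo, Marchetti and Horvat (Captain); then Osei, Salazar, Marino, Andersen and Johansson (Engineer).
Among Okonkwo, Marchetti and Horvat, by total department service (higher first): Okonkwo (20 years) before Marchetti (12 years) before Horvat (5 years).
Among Osei, Salazar, Marino, Andersen and Johansson, by total department service (higher first): Osei (28 years) before Salazar (26 years) before Marino (20 years) before Andersen (13 years) before Johansson (2 years).
Full order: Okonkwo, Marchetti, Horvat, Osei, Salazar, Marino, Andersen, Johansson.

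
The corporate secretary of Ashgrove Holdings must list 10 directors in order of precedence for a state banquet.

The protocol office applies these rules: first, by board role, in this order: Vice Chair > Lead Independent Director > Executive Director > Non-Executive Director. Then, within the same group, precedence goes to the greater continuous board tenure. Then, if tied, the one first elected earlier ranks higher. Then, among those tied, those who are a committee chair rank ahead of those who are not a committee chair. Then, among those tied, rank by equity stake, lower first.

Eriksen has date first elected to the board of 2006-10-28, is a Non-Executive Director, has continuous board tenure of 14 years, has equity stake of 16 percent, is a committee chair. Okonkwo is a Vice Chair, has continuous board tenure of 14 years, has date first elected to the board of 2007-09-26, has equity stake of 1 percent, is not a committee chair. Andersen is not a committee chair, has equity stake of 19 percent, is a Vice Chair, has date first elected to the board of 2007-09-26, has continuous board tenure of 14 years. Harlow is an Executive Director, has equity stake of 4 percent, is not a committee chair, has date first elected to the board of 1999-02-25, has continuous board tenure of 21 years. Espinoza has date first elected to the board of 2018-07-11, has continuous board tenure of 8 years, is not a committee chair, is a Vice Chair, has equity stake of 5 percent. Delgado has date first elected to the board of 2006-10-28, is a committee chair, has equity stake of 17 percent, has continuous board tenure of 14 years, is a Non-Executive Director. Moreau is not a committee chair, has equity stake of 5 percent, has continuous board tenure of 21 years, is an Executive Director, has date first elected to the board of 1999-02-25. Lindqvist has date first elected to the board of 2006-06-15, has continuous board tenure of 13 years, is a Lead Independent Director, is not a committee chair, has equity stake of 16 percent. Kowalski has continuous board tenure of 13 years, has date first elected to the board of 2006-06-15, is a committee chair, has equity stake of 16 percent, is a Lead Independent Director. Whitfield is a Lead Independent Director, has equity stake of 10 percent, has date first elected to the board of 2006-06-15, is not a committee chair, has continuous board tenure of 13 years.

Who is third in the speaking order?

By board role: Okonkwo, Andersen and Espinoza (Vice Chair); then Kowalski, Whitfield and Lindqvist (Lead Independent Director); then Harlow and Moreau (Executive Director); then Eriksen and Delgado (Non-Executive Director).
Among Okonkwo, Andersen and Espinoza, by continuous board tenure (higher first): Okonkwo and Andersen (14 years) before Espinoza (8 years).
Okonkwo and Andersen both have date first elected to the board 2007-09-26, so the next rule applies.
Okonkwo and Andersen are each not a committee chair, so the next rule applies.
Among Okonkwo and Andersen, by equity stake (lower first): Okonkwo (1 percent) before Andersen (19 percent).
Kowalski, Whitfield and Lindqvist all have continuous board tenure 13 years, so the next rule applies.
Kowalski, Whitfield and Lindqvist all have date first elected to the board 2006-06-15, so the next rule applies.
Among Kowalski, Whitfield and Lindqvist, a committee chair before not a committee chair: Kowalski (a committee chair) before Whitfield and Lindqvist (not a committee chair).
Among Whitfield and Lindqvist, by equity stake (lower first): Whitfield (10 percent) before Lindqvist (16 percent).
Harlow and Moreau both have continuous board tenure 21 years, so the next rule applies.
Harlow and Moreau both have date first elected to the board 1999-02-25, so the next rule applies.
Harlow and Moreau are each not a committee chair, so the next rule applies.
Among Harlow and Moreau, by equity stake (lower first): Harlow (4 percent) before Moreau (5 percent).
Eriksen and Delgado both have continuous board tenure 14 years, so the next rule applies.
Eriksen and Delgado both have date first elected to the board 2006-10-28, so the next rule applies.
Eriksen and Delgado are each a committee chair, so the next rule applies.
Among Eriksen and Delgado, by equity stake (lower first): Eriksen (16 percent) before Delgado (17 percent).
Order: Okonkwo, Andersen, Espinoza, Kowalski, Whitfield, Lindqvist, Harlow, Moreau, Eriksen, Delgado.

Espinoza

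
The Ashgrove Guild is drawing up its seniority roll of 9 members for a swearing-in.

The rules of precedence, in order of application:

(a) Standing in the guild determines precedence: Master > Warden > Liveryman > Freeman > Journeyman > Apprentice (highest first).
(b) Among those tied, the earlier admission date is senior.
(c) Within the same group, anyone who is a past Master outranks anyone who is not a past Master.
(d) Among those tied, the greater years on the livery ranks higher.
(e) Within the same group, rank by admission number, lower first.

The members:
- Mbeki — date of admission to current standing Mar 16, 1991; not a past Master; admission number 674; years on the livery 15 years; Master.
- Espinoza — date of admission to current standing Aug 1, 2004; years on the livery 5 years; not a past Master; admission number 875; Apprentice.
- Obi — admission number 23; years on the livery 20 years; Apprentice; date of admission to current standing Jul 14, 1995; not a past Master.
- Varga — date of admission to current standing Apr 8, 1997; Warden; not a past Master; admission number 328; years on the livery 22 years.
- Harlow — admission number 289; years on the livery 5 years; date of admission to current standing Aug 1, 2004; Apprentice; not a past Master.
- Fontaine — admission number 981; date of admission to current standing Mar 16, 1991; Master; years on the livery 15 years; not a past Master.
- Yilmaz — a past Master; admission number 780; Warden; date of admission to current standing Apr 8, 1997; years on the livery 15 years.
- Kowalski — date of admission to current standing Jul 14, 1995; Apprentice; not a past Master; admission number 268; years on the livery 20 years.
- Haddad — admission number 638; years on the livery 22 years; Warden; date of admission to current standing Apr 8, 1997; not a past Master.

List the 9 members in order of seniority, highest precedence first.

By standing in the guild: Mbeki and Fontaine (Master); then Yilmaz, Varga and Haddad (Warden); then Obi, Kowalski, Harlow and Espinoza (Apprentice).
Mbeki and Fontaine both have date of admission to current standing Mar 16, 1991, so the next rule applies.
Mbeki and Fontaine are each not a past Master, so the next rule applies.
Mbeki and Fontaine both have years on the livery 15 years, so the next rule applies.
Among Mbeki and Fontaine, by admission number (lower first): Mbeki (674) before Fontaine (981).
Yilmaz, Varga and Haddad all have date of admission to current standing Apr 8, 1997, so the next rule applies.
Among Yilmaz, Varga and Haddad, a past Master before not a past Master: Yilmaz (a past Master) before Varga and Haddad (not a past Master).
Varga and Haddad both have years on the livery 22 years, so the next rule applies.
Among Varga and Haddad, by admission number (lower first): Varga (328) before Haddad (638).
Among Obi, Kowalski, Harlow and Espinoza, by date of admission to current standing (earlier first): Obi and Kowalski (Jul 14, 1995) before Harlow and Espinoza (Aug 1, 2004).
Obi and Kowalski are each not a past Master, so the next rule applies.
Obi and Kowalski both have years on the livery 20 years, so the next rule applies.
Among Obi and Kowalski, by admission number (lower first): Obi (23) before Kowalski (268).
Harlow and Espinoza are each not a past Master, so the next rule applies.
Harlow and Espinoza both have years on the livery 5 years, so the next rule applies.
Among Harlow and Espinoza, by admission number (lower first): Harlow (289) before Espinoza (875).
Full order: Mbeki, Fontaine, Yilmaz, Varga, Haddad, Obi, Kowalski, Harlow, Espinoza.

Mbeki, Fontaine, Yilmaz, Varga, Haddad, Obi, Kowalski, Harlow, Espinoza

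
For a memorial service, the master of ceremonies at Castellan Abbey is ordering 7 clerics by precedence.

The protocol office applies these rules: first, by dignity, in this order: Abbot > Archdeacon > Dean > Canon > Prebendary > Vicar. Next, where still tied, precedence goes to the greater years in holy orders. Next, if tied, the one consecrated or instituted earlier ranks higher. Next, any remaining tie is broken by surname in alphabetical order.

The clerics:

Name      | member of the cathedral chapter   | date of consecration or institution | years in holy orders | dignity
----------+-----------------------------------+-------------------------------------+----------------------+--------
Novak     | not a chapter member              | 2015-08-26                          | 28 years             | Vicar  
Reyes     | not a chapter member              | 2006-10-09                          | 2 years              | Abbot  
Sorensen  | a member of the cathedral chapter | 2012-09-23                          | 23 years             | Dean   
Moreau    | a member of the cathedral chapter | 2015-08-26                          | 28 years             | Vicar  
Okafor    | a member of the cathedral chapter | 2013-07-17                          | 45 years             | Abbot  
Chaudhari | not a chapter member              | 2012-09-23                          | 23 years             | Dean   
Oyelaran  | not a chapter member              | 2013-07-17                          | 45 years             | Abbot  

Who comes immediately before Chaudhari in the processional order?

Reyes

By dignity: Okafor, Oyelaran and Reyes (Abbot); then Chaudhari and Sorensen (Dean); then Moreau and Novak (Vicar).
Among Okafor, Oyelaran and Reyes, by years in holy orders (higher first): Okafor and Oyelaran (45 years) before Reyes (2 years).
Okafor and Oyelaran both have date of consecration or institution 2013-07-17, so the next rule applies.
Among Okafor and Oyelaran, alphabetically by surname: Okafor before Oyelaran.
Chaudhari and Sorensen both have years in holy orders 23 years, so the next rule applies.
Chaudhari and Sorensen both have date of consecration or institution 2012-09-23, so the next rule applies.
Among Chaudhari and Sorensen, alphabetically by surname: Chaudhari before Sorensen.
Moreau and Novak both have years in holy orders 28 years, so the next rule applies.
Moreau and Novak both have date of consecration or institution 2015-08-26, so the next rule applies.
Among Moreau and Novak, alphabetically by surname: Moreau before Novak.
Order: Okafor, Oyelaran, Reyes, Chaudhari, Sorensen, Moreau, Novak.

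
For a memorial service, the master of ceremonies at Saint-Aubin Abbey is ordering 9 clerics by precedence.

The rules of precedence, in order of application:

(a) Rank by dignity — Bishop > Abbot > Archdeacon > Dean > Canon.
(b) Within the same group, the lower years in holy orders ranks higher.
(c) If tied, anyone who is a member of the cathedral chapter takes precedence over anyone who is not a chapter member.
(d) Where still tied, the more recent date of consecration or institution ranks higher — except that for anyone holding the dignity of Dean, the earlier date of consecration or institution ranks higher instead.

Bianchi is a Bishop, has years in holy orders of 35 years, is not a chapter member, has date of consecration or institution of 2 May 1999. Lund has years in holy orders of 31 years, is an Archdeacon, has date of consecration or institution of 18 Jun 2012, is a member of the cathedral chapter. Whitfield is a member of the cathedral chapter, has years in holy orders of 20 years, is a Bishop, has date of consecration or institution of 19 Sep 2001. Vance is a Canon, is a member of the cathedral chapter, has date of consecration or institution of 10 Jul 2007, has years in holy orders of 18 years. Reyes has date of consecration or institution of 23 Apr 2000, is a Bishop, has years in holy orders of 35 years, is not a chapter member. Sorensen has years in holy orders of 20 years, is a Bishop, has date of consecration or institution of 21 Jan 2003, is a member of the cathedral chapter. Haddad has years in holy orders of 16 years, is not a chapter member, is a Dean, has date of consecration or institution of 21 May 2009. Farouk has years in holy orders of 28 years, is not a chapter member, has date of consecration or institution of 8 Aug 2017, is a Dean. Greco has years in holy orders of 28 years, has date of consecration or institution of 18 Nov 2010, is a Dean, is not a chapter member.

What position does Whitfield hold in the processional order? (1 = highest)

2

By dignity: Sorensen, Whitfield, Reyes and Bianchi (Bishop); then Lund (Archdeacon); then Haddad, Greco and Farouk (Dean); then Vance (Canon).
Among Sorensen, Whitfield, Reyes and Bianchi, by years in holy orders (lower first): Sorensen and Whitfield (20 years) before Reyes and Bianchi (35 years).
Sorensen and Whitfield are each a member of the cathedral chapter, so the next rule applies.
Among Sorensen and Whitfield, by date of consecration or institution (later first): Sorensen (21 Jan 2003) before Whitfield (19 Sep 2001).
Reyes and Bianchi are each not a chapter member, so the next rule applies.
Among Reyes and Bianchi, by date of consecration or institution (later first): Reyes (23 Apr 2000) before Bianchi (2 May 1999).
Among Haddad, Greco and Farouk, by years in holy orders (lower first): Haddad (16 years) before Greco and Farouk (28 years).
Greco and Farouk are each not a chapter member, so the next rule applies.
Among Greco and Farouk, by date of consecration or institution (earlier first) (reversed rule for this group): Greco (18 Nov 2010) before Farouk (8 Aug 2017).
Order: Sorensen, Whitfield, Reyes, Bianchi, Lund, Haddad, Greco, Farouk, Vance. So position 2.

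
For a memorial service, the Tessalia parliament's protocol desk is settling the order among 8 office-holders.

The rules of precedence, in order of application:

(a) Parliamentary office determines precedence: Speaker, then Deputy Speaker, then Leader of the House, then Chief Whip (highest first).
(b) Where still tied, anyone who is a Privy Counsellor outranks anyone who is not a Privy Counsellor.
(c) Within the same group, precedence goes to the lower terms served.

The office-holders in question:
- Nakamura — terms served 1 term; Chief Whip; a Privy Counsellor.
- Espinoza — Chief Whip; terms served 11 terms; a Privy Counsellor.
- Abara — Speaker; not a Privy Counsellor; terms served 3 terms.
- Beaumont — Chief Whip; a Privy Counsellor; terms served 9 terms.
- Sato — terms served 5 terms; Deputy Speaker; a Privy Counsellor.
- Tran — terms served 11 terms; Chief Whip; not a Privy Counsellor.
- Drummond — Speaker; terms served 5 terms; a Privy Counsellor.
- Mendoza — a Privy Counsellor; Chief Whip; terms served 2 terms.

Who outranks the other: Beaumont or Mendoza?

By parliamentary office: Drummond and Abara (Speaker); then Sato (Deputy Speaker); then Nakamura, Mendoza, Beaumont, Espinoza and Tran (Chief Whip).
Among Drummond and Abara, a Privy Counsellor before not a Privy Counsellor: Drummond (a Privy Counsellor) before Abara (not a Privy Counsellor).
Among Nakamura, Mendoza, Beaumont, Espinoza and Tran, a Privy Counsellor before not a Privy Counsellor: Nakamura, Mendoza, Beaumont and Espinoza (a Privy Counsellor) before Tran (not a Privy Counsellor).
Among Nakamura, Mendoza, Beaumont and Espinoza, by terms served (lower first): Nakamura (1 term) before Mendoza (2 terms) before Beaumont (9 terms) before Espinoza (11 terms).
So Mendoza takes precedence.

Mendoza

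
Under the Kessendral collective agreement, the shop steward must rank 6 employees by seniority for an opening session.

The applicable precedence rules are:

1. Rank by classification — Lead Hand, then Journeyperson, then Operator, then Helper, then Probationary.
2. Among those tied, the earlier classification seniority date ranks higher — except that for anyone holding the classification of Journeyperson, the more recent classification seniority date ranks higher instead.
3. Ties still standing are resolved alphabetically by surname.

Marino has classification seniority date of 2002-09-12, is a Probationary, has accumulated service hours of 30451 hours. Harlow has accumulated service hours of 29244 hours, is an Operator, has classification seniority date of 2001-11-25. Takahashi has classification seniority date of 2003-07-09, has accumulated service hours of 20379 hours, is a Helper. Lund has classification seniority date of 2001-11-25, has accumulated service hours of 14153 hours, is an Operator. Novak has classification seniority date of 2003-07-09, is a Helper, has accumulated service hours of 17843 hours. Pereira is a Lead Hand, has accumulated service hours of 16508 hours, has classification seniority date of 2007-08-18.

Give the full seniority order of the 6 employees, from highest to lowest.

By classification: Pereira (Lead Hand); then Harlow and Lund (Operator); then Novak and Takahashi (Helper); then Marino (Probationary).
Harlow and Lund both have classification seniority date 2001-11-25, so the next rule applies.
Among Harlow and Lund, alphabetically by surname: Harlow before Lund.
Novak and Takahashi both have classification seniority date 2003-07-09, so the next rule applies.
Among Novak and Takahashi, alphabetically by surname: Novak before Takahashi.
Full order: Pereira, Harlow, Lund, Novak, Takahashi, Marino.

Pereira, Harlow, Lund, Novak, Takahashi, Marino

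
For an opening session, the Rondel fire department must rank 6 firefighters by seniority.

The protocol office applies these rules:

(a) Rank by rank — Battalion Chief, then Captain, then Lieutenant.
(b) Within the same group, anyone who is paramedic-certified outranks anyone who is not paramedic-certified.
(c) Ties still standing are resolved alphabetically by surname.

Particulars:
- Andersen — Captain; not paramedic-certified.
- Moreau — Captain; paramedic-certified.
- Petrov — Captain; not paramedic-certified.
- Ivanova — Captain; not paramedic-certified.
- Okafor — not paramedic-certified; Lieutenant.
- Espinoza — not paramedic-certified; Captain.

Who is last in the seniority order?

Okafor

By rank: Moreau, Andersen, Espinoza, Ivanova and Petrov (Captain); then Okafor (Lieutenant).
Among Moreau, Andersen, Espinoza, Ivanova and Petrov, paramedic-certified before not paramedic-certified: Moreau (paramedic-certified) before Andersen, Espinoza, Ivanova and Petrov (not paramedic-certified).
Among Andersen, Espinoza, Ivanova and Petrov, alphabetically by surname: Andersen before Espinoza before Ivanova before Petrov.
Order: Moreau, Andersen, Espinoza, Ivanova, Petrov, Okafor.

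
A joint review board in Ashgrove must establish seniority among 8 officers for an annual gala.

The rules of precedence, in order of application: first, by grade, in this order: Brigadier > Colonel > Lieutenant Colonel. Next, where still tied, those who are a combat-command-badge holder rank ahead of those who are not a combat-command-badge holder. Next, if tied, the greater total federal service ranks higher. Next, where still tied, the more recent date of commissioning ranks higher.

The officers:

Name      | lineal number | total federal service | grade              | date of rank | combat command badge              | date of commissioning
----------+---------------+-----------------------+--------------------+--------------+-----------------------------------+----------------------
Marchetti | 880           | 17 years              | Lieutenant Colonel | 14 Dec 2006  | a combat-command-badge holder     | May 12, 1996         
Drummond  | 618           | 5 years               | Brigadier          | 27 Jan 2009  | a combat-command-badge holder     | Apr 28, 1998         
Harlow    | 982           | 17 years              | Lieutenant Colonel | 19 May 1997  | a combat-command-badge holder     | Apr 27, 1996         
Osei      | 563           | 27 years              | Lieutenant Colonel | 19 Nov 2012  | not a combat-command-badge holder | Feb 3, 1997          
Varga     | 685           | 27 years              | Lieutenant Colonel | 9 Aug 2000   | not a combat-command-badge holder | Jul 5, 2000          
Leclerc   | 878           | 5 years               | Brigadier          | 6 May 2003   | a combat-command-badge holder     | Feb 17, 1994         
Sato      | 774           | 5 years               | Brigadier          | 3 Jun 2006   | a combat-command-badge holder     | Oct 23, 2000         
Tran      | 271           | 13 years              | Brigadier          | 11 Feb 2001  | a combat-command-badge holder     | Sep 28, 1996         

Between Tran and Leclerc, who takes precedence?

Tran

By grade: Tran, Sato, Drummond and Leclerc (Brigadier); then Marchetti, Harlow, Varga and Osei (Lieutenant Colonel).
Tran, Sato, Drummond and Leclerc are each a combat-command-badge holder, so the next rule applies.
Among Tran, Sato, Drummond and Leclerc, by total federal service (higher first): Tran (13 years) before Sato, Drummond and Leclerc (5 years).
Among Sato, Drummond and Leclerc, by date of commissioning (later first): Sato (Oct 23, 2000) before Drummond (Apr 28, 1998) before Leclerc (Feb 17, 1994).
Among Marchetti, Harlow, Varga and Osei, a combat-command-badge holder before not a combat-command-badge holder: Marchetti and Harlow (a combat-command-badge holder) before Varga and Osei (not a combat-command-badge holder).
Marchetti and Harlow both have total federal service 17 years, so the next rule applies.
Among Marchetti and Harlow, by date of commissioning (later first): Marchetti (May 12, 1996) before Harlow (Apr 27, 1996).
Varga and Osei both have total federal service 27 years, so the next rule applies.
Among Varga and Osei, by date of commissioning (later first): Varga (Jul 5, 2000) before Osei (Feb 3, 1997).
So Tran takes precedence.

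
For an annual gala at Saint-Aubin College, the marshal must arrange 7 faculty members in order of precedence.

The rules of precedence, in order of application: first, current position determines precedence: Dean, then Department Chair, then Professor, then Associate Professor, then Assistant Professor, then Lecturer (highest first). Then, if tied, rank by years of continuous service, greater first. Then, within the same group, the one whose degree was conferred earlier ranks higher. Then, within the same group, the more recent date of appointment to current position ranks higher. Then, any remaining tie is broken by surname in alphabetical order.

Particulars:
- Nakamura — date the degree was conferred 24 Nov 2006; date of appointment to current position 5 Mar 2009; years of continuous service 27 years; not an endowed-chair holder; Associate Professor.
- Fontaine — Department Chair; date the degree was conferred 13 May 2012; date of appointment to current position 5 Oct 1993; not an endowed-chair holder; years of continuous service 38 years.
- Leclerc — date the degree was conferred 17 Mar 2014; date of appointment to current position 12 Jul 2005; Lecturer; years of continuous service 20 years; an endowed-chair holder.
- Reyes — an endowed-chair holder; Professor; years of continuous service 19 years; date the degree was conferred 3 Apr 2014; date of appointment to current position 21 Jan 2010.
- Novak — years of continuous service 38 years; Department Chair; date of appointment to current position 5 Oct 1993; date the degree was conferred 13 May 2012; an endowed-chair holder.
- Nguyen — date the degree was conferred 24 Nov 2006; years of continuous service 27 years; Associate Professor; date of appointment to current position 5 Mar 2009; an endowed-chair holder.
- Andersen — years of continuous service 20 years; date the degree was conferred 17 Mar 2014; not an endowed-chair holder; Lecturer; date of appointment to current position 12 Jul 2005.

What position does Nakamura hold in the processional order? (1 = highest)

4

By current position: Fontaine and Novak (Department Chair); then Reyes (Professor); then Nakamura and Nguyen (Associate Professor); then Andersen and Leclerc (Lecturer).
Fontaine and Novak both have years of continuous service 38 years, so the next rule applies.
Fontaine and Novak both have date the degree was conferred 13 May 2012, so the next rule applies.
Fontaine and Novak both have date of appointment to current position 5 Oct 1993, so the next rule applies.
Among Fontaine and Novak, alphabetically by surname: Fontaine before Novak.
Nakamura and Nguyen both have years of continuous service 27 years, so the next rule applies.
Nakamura and Nguyen both have date the degree was conferred 24 Nov 2006, so the next rule applies.
Nakamura and Nguyen both have date of appointment to current position 5 Mar 2009, so the next rule applies.
Among Nakamura and Nguyen, alphabetically by surname: Nakamura before Nguyen.
Andersen and Leclerc both have years of continuous service 20 years, so the next rule applies.
Andersen and Leclerc both have date the degree was conferred 17 Mar 2014, so the next rule applies.
Andersen and Leclerc both have date of appointment to current position 12 Jul 2005, so the next rule applies.
Among Andersen and Leclerc, alphabetically by surname: Andersen before Leclerc.
Order: Fontaine, Novak, Reyes, Nakamura, Nguyen, Andersen, Leclerc. So position 4.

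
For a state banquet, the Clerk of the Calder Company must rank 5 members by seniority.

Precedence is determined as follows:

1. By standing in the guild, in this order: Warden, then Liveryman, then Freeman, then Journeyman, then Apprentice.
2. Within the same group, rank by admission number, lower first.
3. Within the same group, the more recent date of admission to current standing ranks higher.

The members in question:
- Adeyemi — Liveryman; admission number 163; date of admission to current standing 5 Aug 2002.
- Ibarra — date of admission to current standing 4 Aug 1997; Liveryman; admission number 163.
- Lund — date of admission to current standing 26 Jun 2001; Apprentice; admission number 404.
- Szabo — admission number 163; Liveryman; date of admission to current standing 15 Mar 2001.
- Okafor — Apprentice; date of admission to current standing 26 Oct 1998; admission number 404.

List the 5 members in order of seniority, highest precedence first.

Adeyemi, Szabo, Ibarra, Lund, Okafor

By standing in the guild: Adeyemi, Szabo and Ibarra (Liveryman); then Lund and Okafor (Apprentice).
Adeyemi, Szabo and Ibarra all have admission number 163, so the next rule applies.
Among Adeyemi, Szabo and Ibarra, by date of admission to current standing (later first): Adeyemi (5 Aug 2002) before Szabo (15 Mar 2001) before Ibarra (4 Aug 1997).
Lund and Okafor both have admission number 404, so the next rule applies.
Among Lund and Okafor, by date of admission to current standing (later first): Lund (26 Jun 2001) before Okafor (26 Oct 1998).
Full order: Adeyemi, Szabo, Ibarra, Lund, Okafor.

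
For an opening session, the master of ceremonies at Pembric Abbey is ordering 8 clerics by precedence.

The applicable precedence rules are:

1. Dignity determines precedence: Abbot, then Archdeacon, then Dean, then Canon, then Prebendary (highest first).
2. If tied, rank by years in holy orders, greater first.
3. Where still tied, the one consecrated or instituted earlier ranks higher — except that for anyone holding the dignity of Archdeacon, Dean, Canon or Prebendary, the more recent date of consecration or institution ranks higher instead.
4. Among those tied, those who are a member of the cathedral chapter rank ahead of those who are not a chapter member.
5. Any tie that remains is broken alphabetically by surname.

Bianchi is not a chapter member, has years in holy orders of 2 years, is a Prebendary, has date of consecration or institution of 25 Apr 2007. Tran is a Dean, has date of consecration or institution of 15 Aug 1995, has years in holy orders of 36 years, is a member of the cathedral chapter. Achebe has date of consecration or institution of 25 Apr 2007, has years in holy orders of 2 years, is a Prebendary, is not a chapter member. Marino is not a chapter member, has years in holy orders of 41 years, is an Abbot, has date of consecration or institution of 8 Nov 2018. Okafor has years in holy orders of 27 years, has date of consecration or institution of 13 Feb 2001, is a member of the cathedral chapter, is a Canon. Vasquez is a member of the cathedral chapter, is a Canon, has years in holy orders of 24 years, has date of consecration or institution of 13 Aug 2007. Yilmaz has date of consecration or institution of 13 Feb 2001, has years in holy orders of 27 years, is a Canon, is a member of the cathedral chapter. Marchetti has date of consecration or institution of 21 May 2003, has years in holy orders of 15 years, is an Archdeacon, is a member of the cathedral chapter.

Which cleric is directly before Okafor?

By dignity: Marino (Abbot); then Marchetti (Archdeacon); then Tran (Dean); then Okafor, Yilmaz and Vasquez (Canon); then Achebe and Bianchi (Prebendary).
Among Okafor, Yilmaz and Vasquez, by years in holy orders (higher first): Okafor and Yilmaz (27 years) before Vasquez (24 years).
Okafor and Yilmaz both have date of consecration or institution 13 Feb 2001, so the next rule applies.
Okafor and Yilmaz are each a member of the cathedral chapter, so the next rule applies.
Among Okafor and Yilmaz, alphabetically by surname: Okafor before Yilmaz.
Achebe and Bianchi both have years in holy orders 2 years, so the next rule applies.
Achebe and Bianchi both have date of consecration or institution 25 Apr 2007, so the next rule applies.
Achebe and Bianchi are each not a chapter member, so the next rule applies.
Among Achebe and Bianchi, alphabetically by surname: Achebe before Bianchi.
Order: Marino, Marchetti, Tran, Okafor, Yilmaz, Vasquez, Achebe, Bianchi.

Tran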